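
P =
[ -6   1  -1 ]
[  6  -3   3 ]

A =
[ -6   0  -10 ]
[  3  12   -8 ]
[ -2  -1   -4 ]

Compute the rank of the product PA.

2

First compute PA:
[[ 41,  13,  56],
 [-51, -39, -48]]
Now row reduce the product.
R2 ← R2 + (51/41)·R1: [0, -936/41, 888/41]
2 nonzero rows, so rank(PA) = 2.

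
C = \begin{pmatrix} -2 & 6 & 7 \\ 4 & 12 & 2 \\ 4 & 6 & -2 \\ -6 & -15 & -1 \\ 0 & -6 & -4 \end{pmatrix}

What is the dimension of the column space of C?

2

Row reduce to echelon form.
R2 ← R2 + (2)·R1: [0, 24, 16]
R3 ← R3 + (2)·R1: [0, 18, 12]
R4 ← R4 − (3)·R1: [0, -33, -22]
R3 ← R3 − (3/4)·R2: [0, 0, 0]
R4 ← R4 + (11/8)·R2: [0, 0, 0]
R5 ← R5 + (1/4)·R2: [0, 0, 0]
Echelon form has 2 nonzero rows, so rank(C) = 2.
The column space has dimension equal to the rank: 2.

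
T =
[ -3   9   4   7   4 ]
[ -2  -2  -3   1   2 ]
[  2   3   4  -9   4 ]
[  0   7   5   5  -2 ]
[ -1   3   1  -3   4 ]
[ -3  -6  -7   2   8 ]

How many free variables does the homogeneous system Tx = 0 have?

0

Row reduce to echelon form.
R2 ← R2 − (2/3)·R1: [0, -8, -17/3, -11/3, -2/3]
R3 ← R3 + (2/3)·R1: [0, 9, 20/3, -13/3, 20/3]
R5 ← R5 − (1/3)·R1: [0, 0, -1/3, -16/3, 8/3]
R6 ← R6 − R1: [0, -15, -11, -5, 4]
R3 ← R3 + (9/8)·R2: [0, 0, 7/24, -203/24, 71/12]
R4 ← R4 + (7/8)·R2: [0, 0, 1/24, 43/24, -31/12]
R6 ← R6 − (15/8)·R2: [0, 0, -3/8, 15/8, 21/4]
R4 ← R4 − (1/7)·R3: [0, 0, 0, 3, -24/7]
R5 ← R5 + (8/7)·R3: [0, 0, 0, -15, 66/7]
R6 ← R6 + (9/7)·R3: [0, 0, 0, -9, 90/7]
R5 ← R5 + (5)·R4: [0, 0, 0, 0, -54/7]
R6 ← R6 + (3)·R4: [0, 0, 0, 0, 18/7]
R6 ← R6 + (1/3)·R5: [0, 0, 0, 0, 0]
5 nonzero rows, so rank(T) = 5.
T has 5 columns; by rank–nullity, nullity = 5 − 5 = 0.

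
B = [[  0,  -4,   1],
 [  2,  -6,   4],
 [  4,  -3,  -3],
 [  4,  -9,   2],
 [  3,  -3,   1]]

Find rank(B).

Row reduce to echelon form.
Swap R1 ↔ R2
R3 ← R3 − (2)·R1: [0, 9, -11]
R4 ← R4 − (2)·R1: [0, 3, -6]
R5 ← R5 − (3/2)·R1: [0, 6, -5]
R3 ← R3 + (9/4)·R2: [0, 0, -35/4]
R4 ← R4 + (3/4)·R2: [0, 0, -21/4]
R5 ← R5 + (3/2)·R2: [0, 0, -7/2]
R4 ← R4 − (3/5)·R3: [0, 0, 0]
R5 ← R5 − (2/5)·R3: [0, 0, 0]
Echelon form has 3 nonzero rows, so rank(B) = 3.

3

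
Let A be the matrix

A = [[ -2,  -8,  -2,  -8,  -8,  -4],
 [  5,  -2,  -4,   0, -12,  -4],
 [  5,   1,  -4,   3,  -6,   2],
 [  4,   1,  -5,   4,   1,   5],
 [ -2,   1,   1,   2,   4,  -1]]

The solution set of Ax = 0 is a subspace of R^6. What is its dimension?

1

Row reduce to echelon form.
R2 ← R2 + (5/2)·R1: [0, -22, -9, -20, -32, -14]
R3 ← R3 + (5/2)·R1: [0, -19, -9, -17, -26, -8]
R4 ← R4 + (2)·R1: [0, -15, -9, -12, -15, -3]
R5 ← R5 − R1: [0, 9, 3, 10, 12, 3]
R3 ← R3 − (19/22)·R2: [0, 0, -27/22, 3/11, 18/11, 45/11]
R4 ← R4 − (15/22)·R2: [0, 0, -63/22, 18/11, 75/11, 72/11]
R5 ← R5 + (9/22)·R2: [0, 0, -15/22, 20/11, -12/11, -30/11]
R4 ← R4 − (7/3)·R3: [0, 0, 0, 1, 3, -3]
R5 ← R5 − (5/9)·R3: [0, 0, 0, 5/3, -2, -5]
R5 ← R5 − (5/3)·R4: [0, 0, 0, 0, -7, 0]
5 nonzero rows, so rank(A) = 5.
A has 6 columns; by rank–nullity, nullity = 6 − 5 = 1.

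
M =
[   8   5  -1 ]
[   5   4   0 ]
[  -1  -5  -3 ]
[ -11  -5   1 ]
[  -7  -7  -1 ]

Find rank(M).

3

Row reduce to echelon form.
R2 ← R2 − (5/8)·R1: [0, 7/8, 5/8]
R3 ← R3 + (1/8)·R1: [0, -35/8, -25/8]
R4 ← R4 + (11/8)·R1: [0, 15/8, -3/8]
R5 ← R5 + (7/8)·R1: [0, -21/8, -15/8]
R3 ← R3 + (5)·R2: [0, 0, 0]
R4 ← R4 − (15/7)·R2: [0, 0, -12/7]
R5 ← R5 + (3)·R2: [0, 0, 0]
Swap R3 ↔ R4
Echelon form has 3 nonzero rows, so rank(M) = 3.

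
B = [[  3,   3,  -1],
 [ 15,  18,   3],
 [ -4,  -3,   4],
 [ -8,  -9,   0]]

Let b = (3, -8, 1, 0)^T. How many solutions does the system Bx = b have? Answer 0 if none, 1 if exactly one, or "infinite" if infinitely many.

0

Row reduce the augmented matrix [B | b].
R2 ← R2 − (5)·R1: [0, 3, 8, -23]
R3 ← R3 + (4/3)·R1: [0, 1, 8/3, 5]
R4 ← R4 + (8/3)·R1: [0, -1, -8/3, 8]
R3 ← R3 − (1/3)·R2: [0, 0, 0, 38/3]
R4 ← R4 + (1/3)·R2: [0, 0, 0, 1/3]
R4 ← R4 − (1/38)·R3: [0, 0, 0, 0]
The echelon form has 3 nonzero rows; the last pivot sits in the augmented column, so rank(B) = 2 but rank([B|b]) = 3.
Since the ranks differ, the system is inconsistent.
It has no solutions.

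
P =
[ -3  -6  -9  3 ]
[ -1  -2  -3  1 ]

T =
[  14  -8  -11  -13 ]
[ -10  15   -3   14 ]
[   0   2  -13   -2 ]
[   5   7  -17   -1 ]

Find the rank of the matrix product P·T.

1

First compute PT:
[[ 33, -63, 117, -30],
 [ 11, -21,  39, -10]]
Now row reduce the product.
R2 ← R2 − (1/3)·R1: [0, 0, 0, 0]
1 nonzero row, so rank(PT) = 1.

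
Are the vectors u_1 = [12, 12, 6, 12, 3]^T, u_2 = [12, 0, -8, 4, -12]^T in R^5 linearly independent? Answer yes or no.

Form the matrix with these vectors as rows and row reduce.
R2 ← R2 − R1: [0, -12, -14, -8, -15]
2 nonzero rows, so the 2 vectors span a space of dimension 2.
Since 2 = 2, the vectors are linearly independent.

yes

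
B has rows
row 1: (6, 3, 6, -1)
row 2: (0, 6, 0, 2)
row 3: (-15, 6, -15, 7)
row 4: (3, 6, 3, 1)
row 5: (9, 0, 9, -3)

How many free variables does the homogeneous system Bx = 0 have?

2

Row reduce to echelon form.
R3 ← R3 + (5/2)·R1: [0, 27/2, 0, 9/2]
R4 ← R4 − (1/2)·R1: [0, 9/2, 0, 3/2]
R5 ← R5 − (3/2)·R1: [0, -9/2, 0, -3/2]
R3 ← R3 − (9/4)·R2: [0, 0, 0, 0]
R4 ← R4 − (3/4)·R2: [0, 0, 0, 0]
R5 ← R5 + (3/4)·R2: [0, 0, 0, 0]
2 nonzero rows, so rank(B) = 2.
B has 4 columns; by rank–nullity, nullity = 4 − 2 = 2.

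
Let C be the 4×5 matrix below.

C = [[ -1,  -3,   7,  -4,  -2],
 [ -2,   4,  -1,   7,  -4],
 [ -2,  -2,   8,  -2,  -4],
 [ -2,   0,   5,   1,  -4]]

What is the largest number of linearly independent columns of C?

2

Row reduce to echelon form.
R2 ← R2 − (2)·R1: [0, 10, -15, 15, 0]
R3 ← R3 − (2)·R1: [0, 4, -6, 6, 0]
R4 ← R4 − (2)·R1: [0, 6, -9, 9, 0]
R3 ← R3 − (2/5)·R2: [0, 0, 0, 0, 0]
R4 ← R4 − (3/5)·R2: [0, 0, 0, 0, 0]
Echelon form has 2 nonzero rows, so rank(C) = 2.
The rank gives the maximum number of linearly independent columns: 2.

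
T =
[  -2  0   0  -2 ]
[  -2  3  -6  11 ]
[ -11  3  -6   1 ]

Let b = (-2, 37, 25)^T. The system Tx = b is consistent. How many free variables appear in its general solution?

Row reduce the augmented matrix [T | b].
R2 ← R2 − R1: [0, 3, -6, 13, 39]
R3 ← R3 − (11/2)·R1: [0, 3, -6, 12, 36]
R3 ← R3 − R2: [0, 0, 0, -1, -3]
The echelon form has 3 nonzero rows, and every pivot lies in the first 4 columns, so rank(T) = rank([T|b]) = 3.
The system is consistent.
Free variables = (unknowns) − (rank) = 4 − 3 = 1.

1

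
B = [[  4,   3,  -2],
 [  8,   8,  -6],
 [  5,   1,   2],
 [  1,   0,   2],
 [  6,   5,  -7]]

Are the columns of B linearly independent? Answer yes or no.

yes

Row reduce B to echelon form.
R2 ← R2 − (2)·R1: [0, 2, -2]
R3 ← R3 − (5/4)·R1: [0, -11/4, 9/2]
R4 ← R4 − (1/4)·R1: [0, -3/4, 5/2]
R5 ← R5 − (3/2)·R1: [0, 1/2, -4]
R3 ← R3 + (11/8)·R2: [0, 0, 7/4]
R4 ← R4 + (3/8)·R2: [0, 0, 7/4]
R5 ← R5 − (1/4)·R2: [0, 0, -7/2]
R4 ← R4 − R3: [0, 0, 0]
R5 ← R5 + (2)·R3: [0, 0, 0]
3 pivots among 3 columns.
Every column is a pivot column, so the columns are linearly independent.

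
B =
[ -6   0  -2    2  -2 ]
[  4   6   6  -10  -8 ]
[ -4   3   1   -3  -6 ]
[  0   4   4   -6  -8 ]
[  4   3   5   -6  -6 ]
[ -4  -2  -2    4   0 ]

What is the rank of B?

3

Row reduce to echelon form.
R2 ← R2 + (2/3)·R1: [0, 6, 14/3, -26/3, -28/3]
R3 ← R3 − (2/3)·R1: [0, 3, 7/3, -13/3, -14/3]
R5 ← R5 + (2/3)·R1: [0, 3, 11/3, -14/3, -22/3]
R6 ← R6 − (2/3)·R1: [0, -2, -2/3, 8/3, 4/3]
R3 ← R3 − (1/2)·R2: [0, 0, 0, 0, 0]
R4 ← R4 − (2/3)·R2: [0, 0, 8/9, -2/9, -16/9]
R5 ← R5 − (1/2)·R2: [0, 0, 4/3, -1/3, -8/3]
R6 ← R6 + (1/3)·R2: [0, 0, 8/9, -2/9, -16/9]
Swap R3 ↔ R4
R5 ← R5 − (3/2)·R3: [0, 0, 0, 0, 0]
R6 ← R6 − R3: [0, 0, 0, 0, 0]
Echelon form has 3 nonzero rows, so rank(B) = 3.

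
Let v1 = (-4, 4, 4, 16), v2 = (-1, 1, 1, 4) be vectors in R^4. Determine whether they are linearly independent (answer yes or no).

no

Form the matrix with these vectors as rows and row reduce.
R2 ← R2 − (1/4)·R1: [0, 0, 0, 0]
1 nonzero row, so the 2 vectors span a space of dimension 1.
Since 1 < 2, the vectors are linearly dependent.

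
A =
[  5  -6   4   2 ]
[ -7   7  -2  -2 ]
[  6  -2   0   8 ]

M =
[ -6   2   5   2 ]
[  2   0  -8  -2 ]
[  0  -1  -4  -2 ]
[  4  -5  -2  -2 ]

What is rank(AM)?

3

First compute AM:
[[-34,  -4,  53,  10],
 [ 48,  -2, -79, -20],
 [ -8, -28,  30,   0]]
Now row reduce the product.
R2 ← R2 + (24/17)·R1: [0, -130/17, -71/17, -100/17]
R3 ← R3 − (4/17)·R1: [0, -460/17, 298/17, -40/17]
R3 ← R3 − (46/13)·R2: [0, 0, 420/13, 240/13]
3 nonzero rows, so rank(AM) = 3.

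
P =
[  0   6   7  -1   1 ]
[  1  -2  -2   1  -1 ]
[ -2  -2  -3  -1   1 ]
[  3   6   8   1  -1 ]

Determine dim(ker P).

Row reduce to echelon form.
Swap R1 ↔ R2
R3 ← R3 + (2)·R1: [0, -6, -7, 1, -1]
R4 ← R4 − (3)·R1: [0, 12, 14, -2, 2]
R3 ← R3 + R2: [0, 0, 0, 0, 0]
R4 ← R4 − (2)·R2: [0, 0, 0, 0, 0]
2 nonzero rows, so rank(P) = 2.
P has 5 columns; by rank–nullity, nullity = 5 − 2 = 3.

3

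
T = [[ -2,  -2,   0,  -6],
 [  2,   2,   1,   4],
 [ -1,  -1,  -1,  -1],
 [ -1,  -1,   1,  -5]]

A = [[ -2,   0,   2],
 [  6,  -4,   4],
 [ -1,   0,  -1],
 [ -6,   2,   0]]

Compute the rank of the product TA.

First compute TA:
[[ 28,  -4, -12],
 [-17,   0,  11],
 [  3,   2,  -5],
 [ 25,  -6,  -7]]
Now row reduce the product.
R2 ← R2 + (17/28)·R1: [0, -17/7, 26/7]
R3 ← R3 − (3/28)·R1: [0, 17/7, -26/7]
R4 ← R4 − (25/28)·R1: [0, -17/7, 26/7]
R3 ← R3 + R2: [0, 0, 0]
R4 ← R4 − R2: [0, 0, 0]
2 nonzero rows, so rank(TA) = 2.

2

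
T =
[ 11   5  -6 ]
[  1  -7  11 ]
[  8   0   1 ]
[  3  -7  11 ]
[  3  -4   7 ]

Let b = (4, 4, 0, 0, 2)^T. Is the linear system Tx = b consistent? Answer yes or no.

Row reduce the augmented matrix [T | b].
R2 ← R2 − (1/11)·R1: [0, -82/11, 127/11, 40/11]
R3 ← R3 − (8/11)·R1: [0, -40/11, 59/11, -32/11]
R4 ← R4 − (3/11)·R1: [0, -92/11, 139/11, -12/11]
R5 ← R5 − (3/11)·R1: [0, -59/11, 95/11, 10/11]
R3 ← R3 − (20/41)·R2: [0, 0, -11/41, -192/41]
R4 ← R4 − (46/41)·R2: [0, 0, -13/41, -212/41]
R5 ← R5 − (59/82)·R2: [0, 0, 27/82, -70/41]
R4 ← R4 − (13/11)·R3: [0, 0, 0, 4/11]
R5 ← R5 + (27/22)·R3: [0, 0, 0, -82/11]
R5 ← R5 + (41/2)·R4: [0, 0, 0, 0]
The echelon form has 4 nonzero rows; the last pivot sits in the augmented column, so rank(T) = 3 but rank([T|b]) = 4.
Since the ranks differ, the system is inconsistent.

no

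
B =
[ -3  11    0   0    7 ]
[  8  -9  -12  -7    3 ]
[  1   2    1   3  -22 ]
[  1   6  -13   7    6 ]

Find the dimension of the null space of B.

1

Row reduce to echelon form.
R2 ← R2 + (8/3)·R1: [0, 61/3, -12, -7, 65/3]
R3 ← R3 + (1/3)·R1: [0, 17/3, 1, 3, -59/3]
R4 ← R4 + (1/3)·R1: [0, 29/3, -13, 7, 25/3]
R3 ← R3 − (17/61)·R2: [0, 0, 265/61, 302/61, -1568/61]
R4 ← R4 − (29/61)·R2: [0, 0, -445/61, 630/61, -120/61]
R4 ← R4 + (89/53)·R3: [0, 0, 0, 988/53, -2392/53]
4 nonzero rows, so rank(B) = 4.
B has 5 columns; by rank–nullity, nullity = 5 − 4 = 1.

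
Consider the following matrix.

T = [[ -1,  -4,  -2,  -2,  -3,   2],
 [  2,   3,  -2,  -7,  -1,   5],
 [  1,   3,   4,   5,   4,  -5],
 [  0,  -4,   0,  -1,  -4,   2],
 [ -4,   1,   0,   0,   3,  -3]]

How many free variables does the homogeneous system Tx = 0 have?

1

Row reduce to echelon form.
R2 ← R2 + (2)·R1: [0, -5, -6, -11, -7, 9]
R3 ← R3 + R1: [0, -1, 2, 3, 1, -3]
R5 ← R5 − (4)·R1: [0, 17, 8, 8, 15, -11]
R3 ← R3 − (1/5)·R2: [0, 0, 16/5, 26/5, 12/5, -24/5]
R4 ← R4 − (4/5)·R2: [0, 0, 24/5, 39/5, 8/5, -26/5]
R5 ← R5 + (17/5)·R2: [0, 0, -62/5, -147/5, -44/5, 98/5]
R4 ← R4 − (3/2)·R3: [0, 0, 0, 0, -2, 2]
R5 ← R5 + (31/8)·R3: [0, 0, 0, -37/4, 1/2, 1]
Swap R4 ↔ R5
5 nonzero rows, so rank(T) = 5.
T has 6 columns; by rank–nullity, nullity = 6 − 5 = 1.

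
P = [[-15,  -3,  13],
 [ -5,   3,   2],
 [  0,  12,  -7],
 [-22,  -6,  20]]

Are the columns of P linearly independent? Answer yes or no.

Row reduce P to echelon form.
R2 ← R2 − (1/3)·R1: [0, 4, -7/3]
R4 ← R4 − (22/15)·R1: [0, -8/5, 14/15]
R3 ← R3 − (3)·R2: [0, 0, 0]
R4 ← R4 + (2/5)·R2: [0, 0, 0]
2 pivots among 3 columns.
Only 2 < 3 pivot columns, so the columns are linearly dependent.

no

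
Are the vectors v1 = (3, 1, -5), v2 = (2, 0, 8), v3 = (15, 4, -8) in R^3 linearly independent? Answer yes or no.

no

Form the matrix with these vectors as rows and row reduce.
R2 ← R2 − (2/3)·R1: [0, -2/3, 34/3]
R3 ← R3 − (5)·R1: [0, -1, 17]
R3 ← R3 − (3/2)·R2: [0, 0, 0]
2 nonzero rows, so the 3 vectors span a space of dimension 2.
Since 2 < 3, the vectors are linearly dependent.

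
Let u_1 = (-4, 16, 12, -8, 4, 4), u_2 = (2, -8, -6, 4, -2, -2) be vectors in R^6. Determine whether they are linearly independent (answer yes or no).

no

Form the matrix with these vectors as rows and row reduce.
R2 ← R2 + (1/2)·R1: [0, 0, 0, 0, 0, 0]
1 nonzero row, so the 2 vectors span a space of dimension 1.
Since 1 < 2, the vectors are linearly dependent.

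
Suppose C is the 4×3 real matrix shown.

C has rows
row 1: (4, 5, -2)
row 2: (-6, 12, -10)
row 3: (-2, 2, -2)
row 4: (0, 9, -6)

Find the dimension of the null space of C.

1

Row reduce to echelon form.
R2 ← R2 + (3/2)·R1: [0, 39/2, -13]
R3 ← R3 + (1/2)·R1: [0, 9/2, -3]
R3 ← R3 − (3/13)·R2: [0, 0, 0]
R4 ← R4 − (6/13)·R2: [0, 0, 0]
2 nonzero rows, so rank(C) = 2.
C has 3 columns; by rank–nullity, nullity = 3 − 2 = 1.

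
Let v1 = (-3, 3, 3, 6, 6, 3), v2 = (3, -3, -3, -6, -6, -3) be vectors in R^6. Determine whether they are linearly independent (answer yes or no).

Form the matrix with these vectors as rows and row reduce.
R2 ← R2 + R1: [0, 0, 0, 0, 0, 0]
1 nonzero row, so the 2 vectors span a space of dimension 1.
Since 1 < 2, the vectors are linearly dependent.

no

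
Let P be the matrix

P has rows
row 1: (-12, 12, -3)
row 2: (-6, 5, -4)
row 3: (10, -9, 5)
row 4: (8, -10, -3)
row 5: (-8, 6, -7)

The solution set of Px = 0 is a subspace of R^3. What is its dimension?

Row reduce to echelon form.
R2 ← R2 − (1/2)·R1: [0, -1, -5/2]
R3 ← R3 + (5/6)·R1: [0, 1, 5/2]
R4 ← R4 + (2/3)·R1: [0, -2, -5]
R5 ← R5 − (2/3)·R1: [0, -2, -5]
R3 ← R3 + R2: [0, 0, 0]
R4 ← R4 − (2)·R2: [0, 0, 0]
R5 ← R5 − (2)·R2: [0, 0, 0]
2 nonzero rows, so rank(P) = 2.
P has 3 columns; by rank–nullity, nullity = 3 − 2 = 1.

1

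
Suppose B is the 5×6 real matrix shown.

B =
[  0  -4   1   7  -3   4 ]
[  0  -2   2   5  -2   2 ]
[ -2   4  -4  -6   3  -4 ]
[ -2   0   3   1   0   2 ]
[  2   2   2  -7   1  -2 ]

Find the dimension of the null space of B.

Row reduce to echelon form.
Swap R1 ↔ R3
R4 ← R4 − R1: [0, -4, 7, 7, -3, 6]
R5 ← R5 + R1: [0, 6, -2, -13, 4, -6]
R3 ← R3 − (2)·R2: [0, 0, -3, -3, 1, 0]
R4 ← R4 − (2)·R2: [0, 0, 3, -3, 1, 2]
R5 ← R5 + (3)·R2: [0, 0, 4, 2, -2, 0]
R4 ← R4 + R3: [0, 0, 0, -6, 2, 2]
R5 ← R5 + (4/3)·R3: [0, 0, 0, -2, -2/3, 0]
R5 ← R5 − (1/3)·R4: [0, 0, 0, 0, -4/3, -2/3]
5 nonzero rows, so rank(B) = 5.
B has 6 columns; by rank–nullity, nullity = 6 − 5 = 1.

1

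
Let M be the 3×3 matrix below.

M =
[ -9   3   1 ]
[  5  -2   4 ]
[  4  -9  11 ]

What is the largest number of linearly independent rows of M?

3

Row reduce to echelon form.
R2 ← R2 + (5/9)·R1: [0, -1/3, 41/9]
R3 ← R3 + (4/9)·R1: [0, -23/3, 103/9]
R3 ← R3 − (23)·R2: [0, 0, -280/3]
Echelon form has 3 nonzero rows, so rank(M) = 3.
The rank gives the maximum number of linearly independent rows: 3.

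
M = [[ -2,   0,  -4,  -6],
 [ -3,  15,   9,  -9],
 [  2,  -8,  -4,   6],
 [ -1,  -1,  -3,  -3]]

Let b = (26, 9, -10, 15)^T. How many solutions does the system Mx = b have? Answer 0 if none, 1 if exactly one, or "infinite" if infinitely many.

infinite

Row reduce the augmented matrix [M | b].
R2 ← R2 − (3/2)·R1: [0, 15, 15, 0, -30]
R3 ← R3 + R1: [0, -8, -8, 0, 16]
R4 ← R4 − (1/2)·R1: [0, -1, -1, 0, 2]
R3 ← R3 + (8/15)·R2: [0, 0, 0, 0, 0]
R4 ← R4 + (1/15)·R2: [0, 0, 0, 0, 0]
The echelon form has 2 nonzero rows, and every pivot lies in the first 4 columns, so rank(M) = rank([M|b]) = 2.
The system is consistent.
rank = 2 < 4 unknowns, so there are infinitely many solutions.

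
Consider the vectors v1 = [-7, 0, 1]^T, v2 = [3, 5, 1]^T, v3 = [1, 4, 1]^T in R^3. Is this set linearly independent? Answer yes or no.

no

Form the matrix with these vectors as rows and row reduce.
R2 ← R2 + (3/7)·R1: [0, 5, 10/7]
R3 ← R3 + (1/7)·R1: [0, 4, 8/7]
R3 ← R3 − (4/5)·R2: [0, 0, 0]
2 nonzero rows, so the 3 vectors span a space of dimension 2.
Since 2 < 3, the vectors are linearly dependent.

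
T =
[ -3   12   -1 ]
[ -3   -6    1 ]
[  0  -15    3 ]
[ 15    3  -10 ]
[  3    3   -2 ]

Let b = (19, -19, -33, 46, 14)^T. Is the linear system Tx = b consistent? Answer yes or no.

yes

Row reduce the augmented matrix [T | b].
R2 ← R2 − R1: [0, -18, 2, -38]
R4 ← R4 + (5)·R1: [0, 63, -15, 141]
R5 ← R5 + R1: [0, 15, -3, 33]
R3 ← R3 − (5/6)·R2: [0, 0, 4/3, -4/3]
R4 ← R4 + (7/2)·R2: [0, 0, -8, 8]
R5 ← R5 + (5/6)·R2: [0, 0, -4/3, 4/3]
R4 ← R4 + (6)·R3: [0, 0, 0, 0]
R5 ← R5 + R3: [0, 0, 0, 0]
The echelon form has 3 nonzero rows, and every pivot lies in the first 3 columns, so rank(T) = rank([T|b]) = 3.
The system is consistent.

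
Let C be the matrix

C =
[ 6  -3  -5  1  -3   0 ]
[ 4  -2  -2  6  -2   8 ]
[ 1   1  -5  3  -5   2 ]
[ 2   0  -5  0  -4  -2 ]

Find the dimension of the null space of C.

3

Row reduce to echelon form.
R2 ← R2 − (2/3)·R1: [0, 0, 4/3, 16/3, 0, 8]
R3 ← R3 − (1/6)·R1: [0, 3/2, -25/6, 17/6, -9/2, 2]
R4 ← R4 − (1/3)·R1: [0, 1, -10/3, -1/3, -3, -2]
Swap R2 ↔ R3
R4 ← R4 − (2/3)·R2: [0, 0, -5/9, -20/9, 0, -10/3]
R4 ← R4 + (5/12)·R3: [0, 0, 0, 0, 0, 0]
3 nonzero rows, so rank(C) = 3.
C has 6 columns; by rank–nullity, nullity = 6 − 3 = 3.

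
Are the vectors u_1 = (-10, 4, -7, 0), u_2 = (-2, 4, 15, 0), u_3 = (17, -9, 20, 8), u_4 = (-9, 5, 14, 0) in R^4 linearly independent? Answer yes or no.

yes

Form the matrix with these vectors as rows and row reduce.
R2 ← R2 − (1/5)·R1: [0, 16/5, 82/5, 0]
R3 ← R3 + (17/10)·R1: [0, -11/5, 81/10, 8]
R4 ← R4 − (9/10)·R1: [0, 7/5, 203/10, 0]
R3 ← R3 + (11/16)·R2: [0, 0, 155/8, 8]
R4 ← R4 − (7/16)·R2: [0, 0, 105/8, 0]
R4 ← R4 − (21/31)·R3: [0, 0, 0, -168/31]
4 nonzero rows, so the 4 vectors span a space of dimension 4.
Since 4 = 4, the vectors are linearly independent.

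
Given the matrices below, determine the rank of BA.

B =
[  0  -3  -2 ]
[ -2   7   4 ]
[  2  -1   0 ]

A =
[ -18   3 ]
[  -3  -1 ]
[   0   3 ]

First compute BA:
[[  9,  -3],
 [ 15,  -1],
 [-33,   7]]
Now row reduce the product.
R2 ← R2 − (5/3)·R1: [0, 4]
R3 ← R3 + (11/3)·R1: [0, -4]
R3 ← R3 + R2: [0, 0]
2 nonzero rows, so rank(BA) = 2.

2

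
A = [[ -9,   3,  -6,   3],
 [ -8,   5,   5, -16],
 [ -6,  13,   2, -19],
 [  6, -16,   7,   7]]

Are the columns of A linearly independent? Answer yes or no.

Row reduce A to echelon form.
R2 ← R2 − (8/9)·R1: [0, 7/3, 31/3, -56/3]
R3 ← R3 − (2/3)·R1: [0, 11, 6, -21]
R4 ← R4 + (2/3)·R1: [0, -14, 3, 9]
R3 ← R3 − (33/7)·R2: [0, 0, -299/7, 67]
R4 ← R4 + (6)·R2: [0, 0, 65, -103]
R4 ← R4 + (35/23)·R3: [0, 0, 0, -24/23]
4 pivots among 4 columns.
Every column is a pivot column, so the columns are linearly independent.

yes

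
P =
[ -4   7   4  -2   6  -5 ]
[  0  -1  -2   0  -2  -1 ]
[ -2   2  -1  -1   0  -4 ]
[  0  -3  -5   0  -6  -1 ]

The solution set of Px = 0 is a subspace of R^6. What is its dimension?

3

Row reduce to echelon form.
R3 ← R3 − (1/2)·R1: [0, -3/2, -3, 0, -3, -3/2]
R3 ← R3 − (3/2)·R2: [0, 0, 0, 0, 0, 0]
R4 ← R4 − (3)·R2: [0, 0, 1, 0, 0, 2]
Swap R3 ↔ R4
3 nonzero rows, so rank(P) = 3.
P has 6 columns; by rank–nullity, nullity = 6 − 3 = 3.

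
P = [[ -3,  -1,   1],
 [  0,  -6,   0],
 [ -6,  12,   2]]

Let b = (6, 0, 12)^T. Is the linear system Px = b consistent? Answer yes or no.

Row reduce the augmented matrix [P | b].
R3 ← R3 − (2)·R1: [0, 14, 0, 0]
R3 ← R3 + (7/3)·R2: [0, 0, 0, 0]
The echelon form has 2 nonzero rows, and every pivot lies in the first 3 columns, so rank(P) = rank([P|b]) = 2.
The system is consistent.

yes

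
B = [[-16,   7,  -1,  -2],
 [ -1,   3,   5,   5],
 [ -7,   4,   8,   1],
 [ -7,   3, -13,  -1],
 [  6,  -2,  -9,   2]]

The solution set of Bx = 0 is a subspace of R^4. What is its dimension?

1

Row reduce to echelon form.
R2 ← R2 − (1/16)·R1: [0, 41/16, 81/16, 41/8]
R3 ← R3 − (7/16)·R1: [0, 15/16, 135/16, 15/8]
R4 ← R4 − (7/16)·R1: [0, -1/16, -201/16, -1/8]
R5 ← R5 + (3/8)·R1: [0, 5/8, -75/8, 5/4]
R3 ← R3 − (15/41)·R2: [0, 0, 270/41, 0]
R4 ← R4 + (1/41)·R2: [0, 0, -510/41, 0]
R5 ← R5 − (10/41)·R2: [0, 0, -435/41, 0]
R4 ← R4 + (17/9)·R3: [0, 0, 0, 0]
R5 ← R5 + (29/18)·R3: [0, 0, 0, 0]
3 nonzero rows, so rank(B) = 3.
B has 4 columns; by rank–nullity, nullity = 4 − 3 = 1.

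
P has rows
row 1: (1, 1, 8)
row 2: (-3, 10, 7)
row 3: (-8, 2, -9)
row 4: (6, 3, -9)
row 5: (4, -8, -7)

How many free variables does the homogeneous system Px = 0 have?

Row reduce to echelon form.
R2 ← R2 + (3)·R1: [0, 13, 31]
R3 ← R3 + (8)·R1: [0, 10, 55]
R4 ← R4 − (6)·R1: [0, -3, -57]
R5 ← R5 − (4)·R1: [0, -12, -39]
R3 ← R3 − (10/13)·R2: [0, 0, 405/13]
R4 ← R4 + (3/13)·R2: [0, 0, -648/13]
R5 ← R5 + (12/13)·R2: [0, 0, -135/13]
R4 ← R4 + (8/5)·R3: [0, 0, 0]
R5 ← R5 + (1/3)·R3: [0, 0, 0]
3 nonzero rows, so rank(P) = 3.
P has 3 columns; by rank–nullity, nullity = 3 − 3 = 0.

0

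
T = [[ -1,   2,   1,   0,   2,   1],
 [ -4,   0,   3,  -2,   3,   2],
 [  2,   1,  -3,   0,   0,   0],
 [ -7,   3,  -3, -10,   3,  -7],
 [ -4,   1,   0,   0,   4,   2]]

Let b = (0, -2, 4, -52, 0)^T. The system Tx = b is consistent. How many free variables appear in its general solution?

1

Row reduce the augmented matrix [T | b].
R2 ← R2 − (4)·R1: [0, -8, -1, -2, -5, -2, -2]
R3 ← R3 + (2)·R1: [0, 5, -1, 0, 4, 2, 4]
R4 ← R4 − (7)·R1: [0, -11, -10, -10, -11, -14, -52]
R5 ← R5 − (4)·R1: [0, -7, -4, 0, -4, -2, 0]
R3 ← R3 + (5/8)·R2: [0, 0, -13/8, -5/4, 7/8, 3/4, 11/4]
R4 ← R4 − (11/8)·R2: [0, 0, -69/8, -29/4, -33/8, -45/4, -197/4]
R5 ← R5 − (7/8)·R2: [0, 0, -25/8, 7/4, 3/8, -1/4, 7/4]
R4 ← R4 − (69/13)·R3: [0, 0, 0, -8/13, -114/13, -198/13, -830/13]
R5 ← R5 − (25/13)·R3: [0, 0, 0, 54/13, -17/13, -22/13, -46/13]
R5 ← R5 + (27/4)·R4: [0, 0, 0, 0, -121/2, -209/2, -869/2]
The echelon form has 5 nonzero rows, and every pivot lies in the first 6 columns, so rank(T) = rank([T|b]) = 5.
The system is consistent.
Free variables = (unknowns) − (rank) = 6 − 5 = 1.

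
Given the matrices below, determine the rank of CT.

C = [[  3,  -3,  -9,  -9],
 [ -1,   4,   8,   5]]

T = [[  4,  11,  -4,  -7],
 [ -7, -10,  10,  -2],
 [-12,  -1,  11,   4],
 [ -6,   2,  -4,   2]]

2

First compute CT:
[[195,  54, -105, -69],
 [-158, -49, 112,  41]]
Now row reduce the product.
R2 ← R2 + (158/195)·R1: [0, -341/65, 350/13, -969/65]
2 nonzero rows, so rank(CT) = 2.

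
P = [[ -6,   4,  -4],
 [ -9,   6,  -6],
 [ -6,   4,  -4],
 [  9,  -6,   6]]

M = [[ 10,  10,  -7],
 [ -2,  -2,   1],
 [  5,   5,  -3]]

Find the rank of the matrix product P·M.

First compute PM:
[[-88, -88,  58],
 [-132, -132,  87],
 [-88, -88,  58],
 [132, 132, -87]]
Now row reduce the product.
R2 ← R2 − (3/2)·R1: [0, 0, 0]
R3 ← R3 − R1: [0, 0, 0]
R4 ← R4 + (3/2)·R1: [0, 0, 0]
1 nonzero row, so rank(PM) = 1.

1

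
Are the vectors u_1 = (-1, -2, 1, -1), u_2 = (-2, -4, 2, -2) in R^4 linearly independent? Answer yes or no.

no

Form the matrix with these vectors as rows and row reduce.
R2 ← R2 − (2)·R1: [0, 0, 0, 0]
1 nonzero row, so the 2 vectors span a space of dimension 1.
Since 1 < 2, the vectors are linearly dependent.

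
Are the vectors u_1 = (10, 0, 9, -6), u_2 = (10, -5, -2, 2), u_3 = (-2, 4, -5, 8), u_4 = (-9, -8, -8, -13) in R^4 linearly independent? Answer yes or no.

yes

Form the matrix with these vectors as rows and row reduce.
R2 ← R2 − R1: [0, -5, -11, 8]
R3 ← R3 + (1/5)·R1: [0, 4, -16/5, 34/5]
R4 ← R4 + (9/10)·R1: [0, -8, 1/10, -92/5]
R3 ← R3 + (4/5)·R2: [0, 0, -12, 66/5]
R4 ← R4 − (8/5)·R2: [0, 0, 177/10, -156/5]
R4 ← R4 + (59/40)·R3: [0, 0, 0, -1173/100]
4 nonzero rows, so the 4 vectors span a space of dimension 4.
Since 4 = 4, the vectors are linearly independent.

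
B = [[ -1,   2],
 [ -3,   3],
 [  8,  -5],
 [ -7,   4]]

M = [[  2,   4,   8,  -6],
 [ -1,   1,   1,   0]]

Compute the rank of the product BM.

First compute BM:
[[ -4,  -2,  -6,   6],
 [ -9,  -9, -21,  18],
 [ 21,  27,  59, -48],
 [-18, -24, -52,  42]]
Now row reduce the product.
R2 ← R2 − (9/4)·R1: [0, -9/2, -15/2, 9/2]
R3 ← R3 + (21/4)·R1: [0, 33/2, 55/2, -33/2]
R4 ← R4 − (9/2)·R1: [0, -15, -25, 15]
R3 ← R3 + (11/3)·R2: [0, 0, 0, 0]
R4 ← R4 − (10/3)·R2: [0, 0, 0, 0]
2 nonzero rows, so rank(BM) = 2.

2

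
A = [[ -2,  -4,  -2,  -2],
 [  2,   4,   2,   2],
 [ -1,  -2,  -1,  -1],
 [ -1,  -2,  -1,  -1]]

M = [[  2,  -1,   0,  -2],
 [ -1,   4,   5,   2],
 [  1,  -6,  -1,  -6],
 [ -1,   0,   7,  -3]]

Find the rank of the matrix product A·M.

1

First compute AM:
[[  0,  -2, -32,  14],
 [  0,   2,  32, -14],
 [  0,  -1, -16,   7],
 [  0,  -1, -16,   7]]
Now row reduce the product.
R2 ← R2 + R1: [0, 0, 0, 0]
R3 ← R3 − (1/2)·R1: [0, 0, 0, 0]
R4 ← R4 − (1/2)·R1: [0, 0, 0, 0]
1 nonzero row, so rank(AM) = 1.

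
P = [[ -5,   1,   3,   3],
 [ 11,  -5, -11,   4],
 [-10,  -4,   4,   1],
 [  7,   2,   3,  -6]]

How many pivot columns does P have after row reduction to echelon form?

Row reduce to echelon form.
R2 ← R2 + (11/5)·R1: [0, -14/5, -22/5, 53/5]
R3 ← R3 − (2)·R1: [0, -6, -2, -5]
R4 ← R4 + (7/5)·R1: [0, 17/5, 36/5, -9/5]
R3 ← R3 − (15/7)·R2: [0, 0, 52/7, -194/7]
R4 ← R4 + (17/14)·R2: [0, 0, 13/7, 155/14]
R4 ← R4 − (1/4)·R3: [0, 0, 0, 18]
Echelon form has 4 nonzero rows, so rank(P) = 4.
Each nonzero row contributes one pivot column: 4 pivot columns.

4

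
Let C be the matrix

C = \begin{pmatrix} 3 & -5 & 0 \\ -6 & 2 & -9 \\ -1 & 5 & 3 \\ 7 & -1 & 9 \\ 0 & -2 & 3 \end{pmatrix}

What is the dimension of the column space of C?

3

Row reduce to echelon form.
R2 ← R2 + (2)·R1: [0, -8, -9]
R3 ← R3 + (1/3)·R1: [0, 10/3, 3]
R4 ← R4 − (7/3)·R1: [0, 32/3, 9]
R3 ← R3 + (5/12)·R2: [0, 0, -3/4]
R4 ← R4 + (4/3)·R2: [0, 0, -3]
R5 ← R5 − (1/4)·R2: [0, 0, 21/4]
R4 ← R4 − (4)·R3: [0, 0, 0]
R5 ← R5 + (7)·R3: [0, 0, 0]
Echelon form has 3 nonzero rows, so rank(C) = 3.
The column space has dimension equal to the rank: 3.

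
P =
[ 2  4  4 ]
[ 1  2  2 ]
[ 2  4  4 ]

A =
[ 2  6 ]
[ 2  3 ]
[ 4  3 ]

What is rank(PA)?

First compute PA:
[[ 28,  36],
 [ 14,  18],
 [ 28,  36]]
Now row reduce the product.
R2 ← R2 − (1/2)·R1: [0, 0]
R3 ← R3 − R1: [0, 0]
1 nonzero row, so rank(PA) = 1.

1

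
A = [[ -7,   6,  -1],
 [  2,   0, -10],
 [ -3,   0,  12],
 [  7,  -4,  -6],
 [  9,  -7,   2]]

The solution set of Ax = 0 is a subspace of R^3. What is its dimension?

Row reduce to echelon form.
R2 ← R2 + (2/7)·R1: [0, 12/7, -72/7]
R3 ← R3 − (3/7)·R1: [0, -18/7, 87/7]
R4 ← R4 + R1: [0, 2, -7]
R5 ← R5 + (9/7)·R1: [0, 5/7, 5/7]
R3 ← R3 + (3/2)·R2: [0, 0, -3]
R4 ← R4 − (7/6)·R2: [0, 0, 5]
R5 ← R5 − (5/12)·R2: [0, 0, 5]
R4 ← R4 + (5/3)·R3: [0, 0, 0]
R5 ← R5 + (5/3)·R3: [0, 0, 0]
3 nonzero rows, so rank(A) = 3.
A has 3 columns; by rank–nullity, nullity = 3 − 3 = 0.

0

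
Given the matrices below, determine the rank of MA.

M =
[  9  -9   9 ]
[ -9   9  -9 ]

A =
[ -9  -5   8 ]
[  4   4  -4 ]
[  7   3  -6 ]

First compute MA:
[[-54, -54,  54],
 [ 54,  54, -54]]
Now row reduce the product.
R2 ← R2 + R1: [0, 0, 0]
1 nonzero row, so rank(MA) = 1.

1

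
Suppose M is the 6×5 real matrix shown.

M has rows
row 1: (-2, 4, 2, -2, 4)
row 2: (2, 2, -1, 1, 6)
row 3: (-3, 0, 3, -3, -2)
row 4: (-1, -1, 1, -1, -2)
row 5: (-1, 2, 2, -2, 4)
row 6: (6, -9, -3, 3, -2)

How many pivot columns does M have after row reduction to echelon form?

Row reduce to echelon form.
R2 ← R2 + R1: [0, 6, 1, -1, 10]
R3 ← R3 − (3/2)·R1: [0, -6, 0, 0, -8]
R4 ← R4 − (1/2)·R1: [0, -3, 0, 0, -4]
R5 ← R5 − (1/2)·R1: [0, 0, 1, -1, 2]
R6 ← R6 + (3)·R1: [0, 3, 3, -3, 10]
R3 ← R3 + R2: [0, 0, 1, -1, 2]
R4 ← R4 + (1/2)·R2: [0, 0, 1/2, -1/2, 1]
R6 ← R6 − (1/2)·R2: [0, 0, 5/2, -5/2, 5]
R4 ← R4 − (1/2)·R3: [0, 0, 0, 0, 0]
R5 ← R5 − R3: [0, 0, 0, 0, 0]
R6 ← R6 − (5/2)·R3: [0, 0, 0, 0, 0]
Echelon form has 3 nonzero rows, so rank(M) = 3.
Each nonzero row contributes one pivot column: 3 pivot columns.

3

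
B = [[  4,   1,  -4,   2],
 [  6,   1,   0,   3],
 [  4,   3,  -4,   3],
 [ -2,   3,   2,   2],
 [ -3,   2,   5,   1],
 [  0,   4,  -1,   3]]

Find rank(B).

Row reduce to echelon form.
R2 ← R2 − (3/2)·R1: [0, -1/2, 6, 0]
R3 ← R3 − R1: [0, 2, 0, 1]
R4 ← R4 + (1/2)·R1: [0, 7/2, 0, 3]
R5 ← R5 + (3/4)·R1: [0, 11/4, 2, 5/2]
R3 ← R3 + (4)·R2: [0, 0, 24, 1]
R4 ← R4 + (7)·R2: [0, 0, 42, 3]
R5 ← R5 + (11/2)·R2: [0, 0, 35, 5/2]
R6 ← R6 + (8)·R2: [0, 0, 47, 3]
R4 ← R4 − (7/4)·R3: [0, 0, 0, 5/4]
R5 ← R5 − (35/24)·R3: [0, 0, 0, 25/24]
R6 ← R6 − (47/24)·R3: [0, 0, 0, 25/24]
R5 ← R5 − (5/6)·R4: [0, 0, 0, 0]
R6 ← R6 − (5/6)·R4: [0, 0, 0, 0]
Echelon form has 4 nonzero rows, so rank(B) = 4.

4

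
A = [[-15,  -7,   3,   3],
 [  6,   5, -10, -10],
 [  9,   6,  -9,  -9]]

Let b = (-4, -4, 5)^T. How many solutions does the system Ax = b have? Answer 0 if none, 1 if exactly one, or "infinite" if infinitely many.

0

Row reduce the augmented matrix [A | b].
R2 ← R2 + (2/5)·R1: [0, 11/5, -44/5, -44/5, -28/5]
R3 ← R3 + (3/5)·R1: [0, 9/5, -36/5, -36/5, 13/5]
R3 ← R3 − (9/11)·R2: [0, 0, 0, 0, 79/11]
The echelon form has 3 nonzero rows; the last pivot sits in the augmented column, so rank(A) = 2 but rank([A|b]) = 3.
Since the ranks differ, the system is inconsistent.
It has no solutions.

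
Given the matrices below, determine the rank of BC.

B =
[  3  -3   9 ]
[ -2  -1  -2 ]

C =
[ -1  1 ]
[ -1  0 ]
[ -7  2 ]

2

First compute BC:
[[-63,  21],
 [ 17,  -6]]
Now row reduce the product.
R2 ← R2 + (17/63)·R1: [0, -1/3]
2 nonzero rows, so rank(BC) = 2.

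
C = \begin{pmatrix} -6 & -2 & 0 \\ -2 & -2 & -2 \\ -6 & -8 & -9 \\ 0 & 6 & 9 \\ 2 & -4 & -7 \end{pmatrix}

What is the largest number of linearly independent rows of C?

Row reduce to echelon form.
R2 ← R2 − (1/3)·R1: [0, -4/3, -2]
R3 ← R3 − R1: [0, -6, -9]
R5 ← R5 + (1/3)·R1: [0, -14/3, -7]
R3 ← R3 − (9/2)·R2: [0, 0, 0]
R4 ← R4 + (9/2)·R2: [0, 0, 0]
R5 ← R5 − (7/2)·R2: [0, 0, 0]
Echelon form has 2 nonzero rows, so rank(C) = 2.
The rank gives the maximum number of linearly independent rows: 2.

2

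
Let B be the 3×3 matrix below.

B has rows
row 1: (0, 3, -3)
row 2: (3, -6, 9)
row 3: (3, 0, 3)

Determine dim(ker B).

1

Row reduce to echelon form.
Swap R1 ↔ R2
R3 ← R3 − R1: [0, 6, -6]
R3 ← R3 − (2)·R2: [0, 0, 0]
2 nonzero rows, so rank(B) = 2.
B has 3 columns; by rank–nullity, nullity = 3 − 2 = 1.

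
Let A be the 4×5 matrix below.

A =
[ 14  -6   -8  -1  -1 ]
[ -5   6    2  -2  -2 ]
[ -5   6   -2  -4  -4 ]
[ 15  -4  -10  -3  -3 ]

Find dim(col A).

3

Row reduce to echelon form.
R2 ← R2 + (5/14)·R1: [0, 27/7, -6/7, -33/14, -33/14]
R3 ← R3 + (5/14)·R1: [0, 27/7, -34/7, -61/14, -61/14]
R4 ← R4 − (15/14)·R1: [0, 17/7, -10/7, -27/14, -27/14]
R3 ← R3 − R2: [0, 0, -4, -2, -2]
R4 ← R4 − (17/27)·R2: [0, 0, -8/9, -4/9, -4/9]
R4 ← R4 − (2/9)·R3: [0, 0, 0, 0, 0]
Echelon form has 3 nonzero rows, so rank(A) = 3.
The column space has dimension equal to the rank: 3.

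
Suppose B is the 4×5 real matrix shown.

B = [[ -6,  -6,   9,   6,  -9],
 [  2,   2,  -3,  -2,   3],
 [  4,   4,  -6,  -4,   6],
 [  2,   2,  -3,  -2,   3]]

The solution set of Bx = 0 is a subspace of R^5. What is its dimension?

4

Row reduce to echelon form.
R2 ← R2 + (1/3)·R1: [0, 0, 0, 0, 0]
R3 ← R3 + (2/3)·R1: [0, 0, 0, 0, 0]
R4 ← R4 + (1/3)·R1: [0, 0, 0, 0, 0]
1 nonzero row, so rank(B) = 1.
B has 5 columns; by rank–nullity, nullity = 5 − 1 = 4.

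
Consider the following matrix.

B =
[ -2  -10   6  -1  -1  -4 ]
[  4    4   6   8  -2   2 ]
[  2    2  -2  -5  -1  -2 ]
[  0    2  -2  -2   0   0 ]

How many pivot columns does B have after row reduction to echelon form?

4

Row reduce to echelon form.
R2 ← R2 + (2)·R1: [0, -16, 18, 6, -4, -6]
R3 ← R3 + R1: [0, -8, 4, -6, -2, -6]
R3 ← R3 − (1/2)·R2: [0, 0, -5, -9, 0, -3]
R4 ← R4 + (1/8)·R2: [0, 0, 1/4, -5/4, -1/2, -3/4]
R4 ← R4 + (1/20)·R3: [0, 0, 0, -17/10, -1/2, -9/10]
Echelon form has 4 nonzero rows, so rank(B) = 4.
Each nonzero row contributes one pivot column: 4 pivot columns.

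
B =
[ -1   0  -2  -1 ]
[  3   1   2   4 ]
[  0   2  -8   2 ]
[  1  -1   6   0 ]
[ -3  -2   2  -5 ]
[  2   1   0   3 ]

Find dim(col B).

Row reduce to echelon form.
R2 ← R2 + (3)·R1: [0, 1, -4, 1]
R4 ← R4 + R1: [0, -1, 4, -1]
R5 ← R5 − (3)·R1: [0, -2, 8, -2]
R6 ← R6 + (2)·R1: [0, 1, -4, 1]
R3 ← R3 − (2)·R2: [0, 0, 0, 0]
R4 ← R4 + R2: [0, 0, 0, 0]
R5 ← R5 + (2)·R2: [0, 0, 0, 0]
R6 ← R6 − R2: [0, 0, 0, 0]
Echelon form has 2 nonzero rows, so rank(B) = 2.
The column space has dimension equal to the rank: 2.

2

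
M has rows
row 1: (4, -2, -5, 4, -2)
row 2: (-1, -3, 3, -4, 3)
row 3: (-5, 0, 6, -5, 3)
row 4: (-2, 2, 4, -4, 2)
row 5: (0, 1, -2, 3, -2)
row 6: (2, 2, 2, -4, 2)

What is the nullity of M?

Row reduce to echelon form.
R2 ← R2 + (1/4)·R1: [0, -7/2, 7/4, -3, 5/2]
R3 ← R3 + (5/4)·R1: [0, -5/2, -1/4, 0, 1/2]
R4 ← R4 + (1/2)·R1: [0, 1, 3/2, -2, 1]
R6 ← R6 − (1/2)·R1: [0, 3, 9/2, -6, 3]
R3 ← R3 − (5/7)·R2: [0, 0, -3/2, 15/7, -9/7]
R4 ← R4 + (2/7)·R2: [0, 0, 2, -20/7, 12/7]
R5 ← R5 + (2/7)·R2: [0, 0, -3/2, 15/7, -9/7]
R6 ← R6 + (6/7)·R2: [0, 0, 6, -60/7, 36/7]
R4 ← R4 + (4/3)·R3: [0, 0, 0, 0, 0]
R5 ← R5 − R3: [0, 0, 0, 0, 0]
R6 ← R6 + (4)·R3: [0, 0, 0, 0, 0]
3 nonzero rows, so rank(M) = 3.
M has 5 columns; by rank–nullity, nullity = 5 − 3 = 2.

2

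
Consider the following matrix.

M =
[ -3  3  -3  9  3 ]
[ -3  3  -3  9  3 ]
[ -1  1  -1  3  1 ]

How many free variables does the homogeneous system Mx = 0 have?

4

Row reduce to echelon form.
R2 ← R2 − R1: [0, 0, 0, 0, 0]
R3 ← R3 − (1/3)·R1: [0, 0, 0, 0, 0]
1 nonzero row, so rank(M) = 1.
M has 5 columns; by rank–nullity, nullity = 5 − 1 = 4.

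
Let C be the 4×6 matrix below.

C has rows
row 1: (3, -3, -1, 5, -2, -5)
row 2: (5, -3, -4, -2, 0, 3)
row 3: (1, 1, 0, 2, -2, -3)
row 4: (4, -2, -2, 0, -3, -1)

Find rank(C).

Row reduce to echelon form.
R2 ← R2 − (5/3)·R1: [0, 2, -7/3, -31/3, 10/3, 34/3]
R3 ← R3 − (1/3)·R1: [0, 2, 1/3, 1/3, -4/3, -4/3]
R4 ← R4 − (4/3)·R1: [0, 2, -2/3, -20/3, -1/3, 17/3]
R3 ← R3 − R2: [0, 0, 8/3, 32/3, -14/3, -38/3]
R4 ← R4 − R2: [0, 0, 5/3, 11/3, -11/3, -17/3]
R4 ← R4 − (5/8)·R3: [0, 0, 0, -3, -3/4, 9/4]
Echelon form has 4 nonzero rows, so rank(C) = 4.

4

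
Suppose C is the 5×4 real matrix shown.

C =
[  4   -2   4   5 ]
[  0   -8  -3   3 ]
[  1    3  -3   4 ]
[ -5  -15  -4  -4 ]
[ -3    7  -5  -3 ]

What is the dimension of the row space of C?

Row reduce to echelon form.
R3 ← R3 − (1/4)·R1: [0, 7/2, -4, 11/4]
R4 ← R4 + (5/4)·R1: [0, -35/2, 1, 9/4]
R5 ← R5 + (3/4)·R1: [0, 11/2, -2, 3/4]
R3 ← R3 + (7/16)·R2: [0, 0, -85/16, 65/16]
R4 ← R4 − (35/16)·R2: [0, 0, 121/16, -69/16]
R5 ← R5 + (11/16)·R2: [0, 0, -65/16, 45/16]
R4 ← R4 + (121/85)·R3: [0, 0, 0, 25/17]
R5 ← R5 − (13/17)·R3: [0, 0, 0, -5/17]
R5 ← R5 + (1/5)·R4: [0, 0, 0, 0]
Echelon form has 4 nonzero rows, so rank(C) = 4.
The row space has dimension equal to the rank: 4.

4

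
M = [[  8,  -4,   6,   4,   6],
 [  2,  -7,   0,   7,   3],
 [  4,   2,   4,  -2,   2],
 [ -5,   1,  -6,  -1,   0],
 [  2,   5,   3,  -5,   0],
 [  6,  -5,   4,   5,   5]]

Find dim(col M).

3

Row reduce to echelon form.
R2 ← R2 − (1/4)·R1: [0, -6, -3/2, 6, 3/2]
R3 ← R3 − (1/2)·R1: [0, 4, 1, -4, -1]
R4 ← R4 + (5/8)·R1: [0, -3/2, -9/4, 3/2, 15/4]
R5 ← R5 − (1/4)·R1: [0, 6, 3/2, -6, -3/2]
R6 ← R6 − (3/4)·R1: [0, -2, -1/2, 2, 1/2]
R3 ← R3 + (2/3)·R2: [0, 0, 0, 0, 0]
R4 ← R4 − (1/4)·R2: [0, 0, -15/8, 0, 27/8]
R5 ← R5 + R2: [0, 0, 0, 0, 0]
R6 ← R6 − (1/3)·R2: [0, 0, 0, 0, 0]
Swap R3 ↔ R4
Echelon form has 3 nonzero rows, so rank(M) = 3.
The column space has dimension equal to the rank: 3.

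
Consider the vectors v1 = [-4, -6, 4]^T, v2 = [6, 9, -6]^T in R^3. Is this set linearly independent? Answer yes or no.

no

Form the matrix with these vectors as rows and row reduce.
R2 ← R2 + (3/2)·R1: [0, 0, 0]
1 nonzero row, so the 2 vectors span a space of dimension 1.
Since 1 < 2, the vectors are linearly dependent.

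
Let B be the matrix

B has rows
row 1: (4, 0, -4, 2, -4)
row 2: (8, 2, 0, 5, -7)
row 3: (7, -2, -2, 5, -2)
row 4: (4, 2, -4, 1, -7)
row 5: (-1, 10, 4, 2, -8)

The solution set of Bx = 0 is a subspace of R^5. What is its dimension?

1

Row reduce to echelon form.
R2 ← R2 − (2)·R1: [0, 2, 8, 1, 1]
R3 ← R3 − (7/4)·R1: [0, -2, 5, 3/2, 5]
R4 ← R4 − R1: [0, 2, 0, -1, -3]
R5 ← R5 + (1/4)·R1: [0, 10, 3, 5/2, -9]
R3 ← R3 + R2: [0, 0, 13, 5/2, 6]
R4 ← R4 − R2: [0, 0, -8, -2, -4]
R5 ← R5 − (5)·R2: [0, 0, -37, -5/2, -14]
R4 ← R4 + (8/13)·R3: [0, 0, 0, -6/13, -4/13]
R5 ← R5 + (37/13)·R3: [0, 0, 0, 60/13, 40/13]
R5 ← R5 + (10)·R4: [0, 0, 0, 0, 0]
4 nonzero rows, so rank(B) = 4.
B has 5 columns; by rank–nullity, nullity = 5 − 4 = 1.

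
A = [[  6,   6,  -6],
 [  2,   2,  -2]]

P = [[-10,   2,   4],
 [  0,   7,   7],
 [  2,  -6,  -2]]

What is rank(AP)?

1

First compute AP:
[[-72,  90,  78],
 [-24,  30,  26]]
Now row reduce the product.
R2 ← R2 − (1/3)·R1: [0, 0, 0]
1 nonzero row, so rank(AP) = 1.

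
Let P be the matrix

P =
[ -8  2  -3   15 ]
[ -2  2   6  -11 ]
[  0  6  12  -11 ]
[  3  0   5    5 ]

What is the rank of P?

4

Row reduce to echelon form.
R2 ← R2 − (1/4)·R1: [0, 3/2, 27/4, -59/4]
R4 ← R4 + (3/8)·R1: [0, 3/4, 31/8, 85/8]
R3 ← R3 − (4)·R2: [0, 0, -15, 48]
R4 ← R4 − (1/2)·R2: [0, 0, 1/2, 18]
R4 ← R4 + (1/30)·R3: [0, 0, 0, 98/5]
Echelon form has 4 nonzero rows, so rank(P) = 4.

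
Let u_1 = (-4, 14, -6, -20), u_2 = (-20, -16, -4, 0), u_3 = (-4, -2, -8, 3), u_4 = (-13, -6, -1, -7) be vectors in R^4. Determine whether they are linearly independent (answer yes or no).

Form the matrix with these vectors as rows and row reduce.
R2 ← R2 − (5)·R1: [0, -86, 26, 100]
R3 ← R3 − R1: [0, -16, -2, 23]
R4 ← R4 − (13/4)·R1: [0, -103/2, 37/2, 58]
R3 ← R3 − (8/43)·R2: [0, 0, -294/43, 189/43]
R4 ← R4 − (103/172)·R2: [0, 0, 126/43, -81/43]
R4 ← R4 + (3/7)·R3: [0, 0, 0, 0]
3 nonzero rows, so the 4 vectors span a space of dimension 3.
Since 3 < 4, the vectors are linearly dependent.

no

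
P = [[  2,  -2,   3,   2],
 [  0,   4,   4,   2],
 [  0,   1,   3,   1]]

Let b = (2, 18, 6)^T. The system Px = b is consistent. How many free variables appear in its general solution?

1

Row reduce the augmented matrix [P | b].
R3 ← R3 − (1/4)·R2: [0, 0, 2, 1/2, 3/2]
The echelon form has 3 nonzero rows, and every pivot lies in the first 4 columns, so rank(P) = rank([P|b]) = 3.
The system is consistent.
Free variables = (unknowns) − (rank) = 4 − 3 = 1.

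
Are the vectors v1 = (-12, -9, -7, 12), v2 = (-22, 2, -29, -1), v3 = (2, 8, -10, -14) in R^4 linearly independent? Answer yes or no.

Form the matrix with these vectors as rows and row reduce.
R2 ← R2 − (11/6)·R1: [0, 37/2, -97/6, -23]
R3 ← R3 + (1/6)·R1: [0, 13/2, -67/6, -12]
R3 ← R3 − (13/37)·R2: [0, 0, -203/37, -145/37]
3 nonzero rows, so the 3 vectors span a space of dimension 3.
Since 3 = 3, the vectors are linearly independent.

yes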